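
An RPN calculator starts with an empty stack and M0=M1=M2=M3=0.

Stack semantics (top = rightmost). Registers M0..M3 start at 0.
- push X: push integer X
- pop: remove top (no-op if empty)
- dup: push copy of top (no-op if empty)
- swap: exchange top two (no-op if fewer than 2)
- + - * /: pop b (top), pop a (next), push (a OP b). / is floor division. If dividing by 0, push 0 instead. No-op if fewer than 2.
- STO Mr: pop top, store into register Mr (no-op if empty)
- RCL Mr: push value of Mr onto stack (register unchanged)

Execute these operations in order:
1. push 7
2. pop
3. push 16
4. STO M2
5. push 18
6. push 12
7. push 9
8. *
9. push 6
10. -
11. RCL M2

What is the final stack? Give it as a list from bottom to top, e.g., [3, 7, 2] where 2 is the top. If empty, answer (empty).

After op 1 (push 7): stack=[7] mem=[0,0,0,0]
After op 2 (pop): stack=[empty] mem=[0,0,0,0]
After op 3 (push 16): stack=[16] mem=[0,0,0,0]
After op 4 (STO M2): stack=[empty] mem=[0,0,16,0]
After op 5 (push 18): stack=[18] mem=[0,0,16,0]
After op 6 (push 12): stack=[18,12] mem=[0,0,16,0]
After op 7 (push 9): stack=[18,12,9] mem=[0,0,16,0]
After op 8 (*): stack=[18,108] mem=[0,0,16,0]
After op 9 (push 6): stack=[18,108,6] mem=[0,0,16,0]
After op 10 (-): stack=[18,102] mem=[0,0,16,0]
After op 11 (RCL M2): stack=[18,102,16] mem=[0,0,16,0]

Answer: [18, 102, 16]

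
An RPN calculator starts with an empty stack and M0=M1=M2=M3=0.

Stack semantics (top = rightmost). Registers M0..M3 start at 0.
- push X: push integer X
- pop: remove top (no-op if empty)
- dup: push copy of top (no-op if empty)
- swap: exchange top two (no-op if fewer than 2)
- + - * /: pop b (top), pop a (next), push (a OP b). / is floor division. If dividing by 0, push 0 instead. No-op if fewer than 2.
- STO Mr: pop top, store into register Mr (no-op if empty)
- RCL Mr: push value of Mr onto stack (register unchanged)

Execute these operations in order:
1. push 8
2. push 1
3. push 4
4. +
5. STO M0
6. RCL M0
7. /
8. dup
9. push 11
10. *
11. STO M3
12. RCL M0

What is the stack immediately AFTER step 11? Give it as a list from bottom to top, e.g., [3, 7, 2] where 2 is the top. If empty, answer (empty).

After op 1 (push 8): stack=[8] mem=[0,0,0,0]
After op 2 (push 1): stack=[8,1] mem=[0,0,0,0]
After op 3 (push 4): stack=[8,1,4] mem=[0,0,0,0]
After op 4 (+): stack=[8,5] mem=[0,0,0,0]
After op 5 (STO M0): stack=[8] mem=[5,0,0,0]
After op 6 (RCL M0): stack=[8,5] mem=[5,0,0,0]
After op 7 (/): stack=[1] mem=[5,0,0,0]
After op 8 (dup): stack=[1,1] mem=[5,0,0,0]
After op 9 (push 11): stack=[1,1,11] mem=[5,0,0,0]
After op 10 (*): stack=[1,11] mem=[5,0,0,0]
After op 11 (STO M3): stack=[1] mem=[5,0,0,11]

[1]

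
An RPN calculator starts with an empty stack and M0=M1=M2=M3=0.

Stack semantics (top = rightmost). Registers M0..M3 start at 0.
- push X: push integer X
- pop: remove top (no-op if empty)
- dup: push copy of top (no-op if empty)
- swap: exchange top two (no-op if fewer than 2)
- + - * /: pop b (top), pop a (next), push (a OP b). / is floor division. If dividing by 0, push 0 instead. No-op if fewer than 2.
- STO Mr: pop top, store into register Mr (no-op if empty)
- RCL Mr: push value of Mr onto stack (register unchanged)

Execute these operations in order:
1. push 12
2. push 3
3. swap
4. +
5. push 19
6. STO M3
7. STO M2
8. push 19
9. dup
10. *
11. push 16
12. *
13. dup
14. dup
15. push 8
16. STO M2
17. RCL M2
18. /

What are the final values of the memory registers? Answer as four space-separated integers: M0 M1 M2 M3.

Answer: 0 0 8 19

Derivation:
After op 1 (push 12): stack=[12] mem=[0,0,0,0]
After op 2 (push 3): stack=[12,3] mem=[0,0,0,0]
After op 3 (swap): stack=[3,12] mem=[0,0,0,0]
After op 4 (+): stack=[15] mem=[0,0,0,0]
After op 5 (push 19): stack=[15,19] mem=[0,0,0,0]
After op 6 (STO M3): stack=[15] mem=[0,0,0,19]
After op 7 (STO M2): stack=[empty] mem=[0,0,15,19]
After op 8 (push 19): stack=[19] mem=[0,0,15,19]
After op 9 (dup): stack=[19,19] mem=[0,0,15,19]
After op 10 (*): stack=[361] mem=[0,0,15,19]
After op 11 (push 16): stack=[361,16] mem=[0,0,15,19]
After op 12 (*): stack=[5776] mem=[0,0,15,19]
After op 13 (dup): stack=[5776,5776] mem=[0,0,15,19]
After op 14 (dup): stack=[5776,5776,5776] mem=[0,0,15,19]
After op 15 (push 8): stack=[5776,5776,5776,8] mem=[0,0,15,19]
After op 16 (STO M2): stack=[5776,5776,5776] mem=[0,0,8,19]
After op 17 (RCL M2): stack=[5776,5776,5776,8] mem=[0,0,8,19]
After op 18 (/): stack=[5776,5776,722] mem=[0,0,8,19]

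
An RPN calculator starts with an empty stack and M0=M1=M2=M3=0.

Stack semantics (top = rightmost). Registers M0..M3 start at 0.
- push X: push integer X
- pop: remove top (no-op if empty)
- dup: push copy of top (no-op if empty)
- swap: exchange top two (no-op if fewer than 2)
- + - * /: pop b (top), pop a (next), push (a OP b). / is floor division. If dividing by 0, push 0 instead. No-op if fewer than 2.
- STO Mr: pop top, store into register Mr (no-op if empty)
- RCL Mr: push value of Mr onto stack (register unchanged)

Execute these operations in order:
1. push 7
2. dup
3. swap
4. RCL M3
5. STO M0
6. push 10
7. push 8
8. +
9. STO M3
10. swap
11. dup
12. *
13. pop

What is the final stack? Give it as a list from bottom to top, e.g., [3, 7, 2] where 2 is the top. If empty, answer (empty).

After op 1 (push 7): stack=[7] mem=[0,0,0,0]
After op 2 (dup): stack=[7,7] mem=[0,0,0,0]
After op 3 (swap): stack=[7,7] mem=[0,0,0,0]
After op 4 (RCL M3): stack=[7,7,0] mem=[0,0,0,0]
After op 5 (STO M0): stack=[7,7] mem=[0,0,0,0]
After op 6 (push 10): stack=[7,7,10] mem=[0,0,0,0]
After op 7 (push 8): stack=[7,7,10,8] mem=[0,0,0,0]
After op 8 (+): stack=[7,7,18] mem=[0,0,0,0]
After op 9 (STO M3): stack=[7,7] mem=[0,0,0,18]
After op 10 (swap): stack=[7,7] mem=[0,0,0,18]
After op 11 (dup): stack=[7,7,7] mem=[0,0,0,18]
After op 12 (*): stack=[7,49] mem=[0,0,0,18]
After op 13 (pop): stack=[7] mem=[0,0,0,18]

Answer: [7]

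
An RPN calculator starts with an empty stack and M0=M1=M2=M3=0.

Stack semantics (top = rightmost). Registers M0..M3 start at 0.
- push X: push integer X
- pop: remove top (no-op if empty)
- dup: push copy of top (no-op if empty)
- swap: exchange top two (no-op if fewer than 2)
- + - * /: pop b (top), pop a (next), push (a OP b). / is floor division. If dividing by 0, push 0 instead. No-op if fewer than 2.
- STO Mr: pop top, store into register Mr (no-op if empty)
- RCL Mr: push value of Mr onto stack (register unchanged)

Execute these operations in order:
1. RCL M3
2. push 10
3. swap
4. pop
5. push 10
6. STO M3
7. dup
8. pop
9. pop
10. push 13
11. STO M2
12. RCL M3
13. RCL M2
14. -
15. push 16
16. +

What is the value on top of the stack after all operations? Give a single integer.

Answer: 13

Derivation:
After op 1 (RCL M3): stack=[0] mem=[0,0,0,0]
After op 2 (push 10): stack=[0,10] mem=[0,0,0,0]
After op 3 (swap): stack=[10,0] mem=[0,0,0,0]
After op 4 (pop): stack=[10] mem=[0,0,0,0]
After op 5 (push 10): stack=[10,10] mem=[0,0,0,0]
After op 6 (STO M3): stack=[10] mem=[0,0,0,10]
After op 7 (dup): stack=[10,10] mem=[0,0,0,10]
After op 8 (pop): stack=[10] mem=[0,0,0,10]
After op 9 (pop): stack=[empty] mem=[0,0,0,10]
After op 10 (push 13): stack=[13] mem=[0,0,0,10]
After op 11 (STO M2): stack=[empty] mem=[0,0,13,10]
After op 12 (RCL M3): stack=[10] mem=[0,0,13,10]
After op 13 (RCL M2): stack=[10,13] mem=[0,0,13,10]
After op 14 (-): stack=[-3] mem=[0,0,13,10]
After op 15 (push 16): stack=[-3,16] mem=[0,0,13,10]
After op 16 (+): stack=[13] mem=[0,0,13,10]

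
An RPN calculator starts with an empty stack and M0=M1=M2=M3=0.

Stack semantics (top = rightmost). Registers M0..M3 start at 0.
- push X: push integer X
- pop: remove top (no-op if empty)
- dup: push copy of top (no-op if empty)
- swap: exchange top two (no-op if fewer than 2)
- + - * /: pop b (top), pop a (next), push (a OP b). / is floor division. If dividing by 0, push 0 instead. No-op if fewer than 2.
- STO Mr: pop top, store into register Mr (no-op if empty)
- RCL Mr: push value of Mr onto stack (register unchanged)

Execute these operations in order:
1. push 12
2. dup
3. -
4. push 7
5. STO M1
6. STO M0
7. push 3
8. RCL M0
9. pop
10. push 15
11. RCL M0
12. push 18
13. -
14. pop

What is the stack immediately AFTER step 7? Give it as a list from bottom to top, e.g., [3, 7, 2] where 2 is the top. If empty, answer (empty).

After op 1 (push 12): stack=[12] mem=[0,0,0,0]
After op 2 (dup): stack=[12,12] mem=[0,0,0,0]
After op 3 (-): stack=[0] mem=[0,0,0,0]
After op 4 (push 7): stack=[0,7] mem=[0,0,0,0]
After op 5 (STO M1): stack=[0] mem=[0,7,0,0]
After op 6 (STO M0): stack=[empty] mem=[0,7,0,0]
After op 7 (push 3): stack=[3] mem=[0,7,0,0]

[3]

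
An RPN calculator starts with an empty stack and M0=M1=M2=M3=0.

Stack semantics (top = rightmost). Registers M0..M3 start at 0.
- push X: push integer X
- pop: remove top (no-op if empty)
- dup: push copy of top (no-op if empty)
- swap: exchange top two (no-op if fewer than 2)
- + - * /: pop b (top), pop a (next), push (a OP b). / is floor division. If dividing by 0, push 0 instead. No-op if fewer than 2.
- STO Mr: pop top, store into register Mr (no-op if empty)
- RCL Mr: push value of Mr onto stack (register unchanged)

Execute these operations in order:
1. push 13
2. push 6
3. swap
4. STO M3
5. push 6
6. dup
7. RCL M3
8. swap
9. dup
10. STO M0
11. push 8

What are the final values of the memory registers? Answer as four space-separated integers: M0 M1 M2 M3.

Answer: 6 0 0 13

Derivation:
After op 1 (push 13): stack=[13] mem=[0,0,0,0]
After op 2 (push 6): stack=[13,6] mem=[0,0,0,0]
After op 3 (swap): stack=[6,13] mem=[0,0,0,0]
After op 4 (STO M3): stack=[6] mem=[0,0,0,13]
After op 5 (push 6): stack=[6,6] mem=[0,0,0,13]
After op 6 (dup): stack=[6,6,6] mem=[0,0,0,13]
After op 7 (RCL M3): stack=[6,6,6,13] mem=[0,0,0,13]
After op 8 (swap): stack=[6,6,13,6] mem=[0,0,0,13]
After op 9 (dup): stack=[6,6,13,6,6] mem=[0,0,0,13]
After op 10 (STO M0): stack=[6,6,13,6] mem=[6,0,0,13]
After op 11 (push 8): stack=[6,6,13,6,8] mem=[6,0,0,13]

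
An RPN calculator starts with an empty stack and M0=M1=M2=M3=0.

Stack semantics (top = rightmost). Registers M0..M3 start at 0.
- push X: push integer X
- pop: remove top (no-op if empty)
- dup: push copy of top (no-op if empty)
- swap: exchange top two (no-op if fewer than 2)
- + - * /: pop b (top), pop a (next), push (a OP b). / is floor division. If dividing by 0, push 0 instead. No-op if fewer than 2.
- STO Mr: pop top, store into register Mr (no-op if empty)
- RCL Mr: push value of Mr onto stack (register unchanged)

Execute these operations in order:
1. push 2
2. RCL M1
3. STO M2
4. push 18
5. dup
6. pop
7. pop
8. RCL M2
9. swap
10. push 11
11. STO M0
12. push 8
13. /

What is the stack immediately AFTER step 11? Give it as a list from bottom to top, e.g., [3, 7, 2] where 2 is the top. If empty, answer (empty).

After op 1 (push 2): stack=[2] mem=[0,0,0,0]
After op 2 (RCL M1): stack=[2,0] mem=[0,0,0,0]
After op 3 (STO M2): stack=[2] mem=[0,0,0,0]
After op 4 (push 18): stack=[2,18] mem=[0,0,0,0]
After op 5 (dup): stack=[2,18,18] mem=[0,0,0,0]
After op 6 (pop): stack=[2,18] mem=[0,0,0,0]
After op 7 (pop): stack=[2] mem=[0,0,0,0]
After op 8 (RCL M2): stack=[2,0] mem=[0,0,0,0]
After op 9 (swap): stack=[0,2] mem=[0,0,0,0]
After op 10 (push 11): stack=[0,2,11] mem=[0,0,0,0]
After op 11 (STO M0): stack=[0,2] mem=[11,0,0,0]

[0, 2]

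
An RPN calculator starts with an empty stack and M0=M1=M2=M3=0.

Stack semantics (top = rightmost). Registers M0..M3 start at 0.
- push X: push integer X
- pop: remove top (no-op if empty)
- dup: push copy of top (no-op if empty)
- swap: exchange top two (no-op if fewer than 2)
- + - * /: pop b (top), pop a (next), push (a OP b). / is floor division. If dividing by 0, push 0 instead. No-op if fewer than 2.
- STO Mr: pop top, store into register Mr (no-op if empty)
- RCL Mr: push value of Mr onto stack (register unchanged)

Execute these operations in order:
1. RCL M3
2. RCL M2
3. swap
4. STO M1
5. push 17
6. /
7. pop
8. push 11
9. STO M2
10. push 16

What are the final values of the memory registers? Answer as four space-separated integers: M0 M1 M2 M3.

After op 1 (RCL M3): stack=[0] mem=[0,0,0,0]
After op 2 (RCL M2): stack=[0,0] mem=[0,0,0,0]
After op 3 (swap): stack=[0,0] mem=[0,0,0,0]
After op 4 (STO M1): stack=[0] mem=[0,0,0,0]
After op 5 (push 17): stack=[0,17] mem=[0,0,0,0]
After op 6 (/): stack=[0] mem=[0,0,0,0]
After op 7 (pop): stack=[empty] mem=[0,0,0,0]
After op 8 (push 11): stack=[11] mem=[0,0,0,0]
After op 9 (STO M2): stack=[empty] mem=[0,0,11,0]
After op 10 (push 16): stack=[16] mem=[0,0,11,0]

Answer: 0 0 11 0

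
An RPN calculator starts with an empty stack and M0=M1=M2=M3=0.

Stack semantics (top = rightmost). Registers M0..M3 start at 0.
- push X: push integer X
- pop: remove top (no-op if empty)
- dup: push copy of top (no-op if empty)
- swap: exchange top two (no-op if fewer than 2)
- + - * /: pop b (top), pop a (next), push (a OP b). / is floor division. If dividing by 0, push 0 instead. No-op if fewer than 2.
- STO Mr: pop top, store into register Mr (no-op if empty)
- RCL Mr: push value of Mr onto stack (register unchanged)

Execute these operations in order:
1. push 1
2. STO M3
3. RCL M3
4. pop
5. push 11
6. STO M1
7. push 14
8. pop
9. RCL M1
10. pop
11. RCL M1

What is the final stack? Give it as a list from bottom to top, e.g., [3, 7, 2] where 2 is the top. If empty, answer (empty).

Answer: [11]

Derivation:
After op 1 (push 1): stack=[1] mem=[0,0,0,0]
After op 2 (STO M3): stack=[empty] mem=[0,0,0,1]
After op 3 (RCL M3): stack=[1] mem=[0,0,0,1]
After op 4 (pop): stack=[empty] mem=[0,0,0,1]
After op 5 (push 11): stack=[11] mem=[0,0,0,1]
After op 6 (STO M1): stack=[empty] mem=[0,11,0,1]
After op 7 (push 14): stack=[14] mem=[0,11,0,1]
After op 8 (pop): stack=[empty] mem=[0,11,0,1]
After op 9 (RCL M1): stack=[11] mem=[0,11,0,1]
After op 10 (pop): stack=[empty] mem=[0,11,0,1]
After op 11 (RCL M1): stack=[11] mem=[0,11,0,1]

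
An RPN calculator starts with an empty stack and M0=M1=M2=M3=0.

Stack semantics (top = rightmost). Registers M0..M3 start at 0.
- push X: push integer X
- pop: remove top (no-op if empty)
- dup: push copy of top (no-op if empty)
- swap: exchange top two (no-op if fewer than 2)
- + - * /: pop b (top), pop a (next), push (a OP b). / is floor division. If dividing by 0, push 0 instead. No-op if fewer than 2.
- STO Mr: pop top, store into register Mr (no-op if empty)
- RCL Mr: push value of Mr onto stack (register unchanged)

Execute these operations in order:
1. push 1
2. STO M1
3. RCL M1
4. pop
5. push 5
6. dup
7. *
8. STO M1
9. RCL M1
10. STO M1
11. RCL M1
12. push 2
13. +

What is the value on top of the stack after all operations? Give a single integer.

Answer: 27

Derivation:
After op 1 (push 1): stack=[1] mem=[0,0,0,0]
After op 2 (STO M1): stack=[empty] mem=[0,1,0,0]
After op 3 (RCL M1): stack=[1] mem=[0,1,0,0]
After op 4 (pop): stack=[empty] mem=[0,1,0,0]
After op 5 (push 5): stack=[5] mem=[0,1,0,0]
After op 6 (dup): stack=[5,5] mem=[0,1,0,0]
After op 7 (*): stack=[25] mem=[0,1,0,0]
After op 8 (STO M1): stack=[empty] mem=[0,25,0,0]
After op 9 (RCL M1): stack=[25] mem=[0,25,0,0]
After op 10 (STO M1): stack=[empty] mem=[0,25,0,0]
After op 11 (RCL M1): stack=[25] mem=[0,25,0,0]
After op 12 (push 2): stack=[25,2] mem=[0,25,0,0]
After op 13 (+): stack=[27] mem=[0,25,0,0]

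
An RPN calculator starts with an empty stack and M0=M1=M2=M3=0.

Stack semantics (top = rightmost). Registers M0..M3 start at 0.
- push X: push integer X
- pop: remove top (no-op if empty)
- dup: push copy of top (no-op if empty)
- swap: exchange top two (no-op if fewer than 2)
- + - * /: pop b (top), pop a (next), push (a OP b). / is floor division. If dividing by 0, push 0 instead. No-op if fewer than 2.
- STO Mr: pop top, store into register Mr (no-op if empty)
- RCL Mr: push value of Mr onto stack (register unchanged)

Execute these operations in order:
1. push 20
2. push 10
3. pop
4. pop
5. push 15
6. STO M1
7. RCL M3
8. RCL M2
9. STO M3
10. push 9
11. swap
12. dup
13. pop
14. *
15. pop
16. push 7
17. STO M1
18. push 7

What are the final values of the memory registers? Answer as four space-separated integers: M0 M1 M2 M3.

Answer: 0 7 0 0

Derivation:
After op 1 (push 20): stack=[20] mem=[0,0,0,0]
After op 2 (push 10): stack=[20,10] mem=[0,0,0,0]
After op 3 (pop): stack=[20] mem=[0,0,0,0]
After op 4 (pop): stack=[empty] mem=[0,0,0,0]
After op 5 (push 15): stack=[15] mem=[0,0,0,0]
After op 6 (STO M1): stack=[empty] mem=[0,15,0,0]
After op 7 (RCL M3): stack=[0] mem=[0,15,0,0]
After op 8 (RCL M2): stack=[0,0] mem=[0,15,0,0]
After op 9 (STO M3): stack=[0] mem=[0,15,0,0]
After op 10 (push 9): stack=[0,9] mem=[0,15,0,0]
After op 11 (swap): stack=[9,0] mem=[0,15,0,0]
After op 12 (dup): stack=[9,0,0] mem=[0,15,0,0]
After op 13 (pop): stack=[9,0] mem=[0,15,0,0]
After op 14 (*): stack=[0] mem=[0,15,0,0]
After op 15 (pop): stack=[empty] mem=[0,15,0,0]
After op 16 (push 7): stack=[7] mem=[0,15,0,0]
After op 17 (STO M1): stack=[empty] mem=[0,7,0,0]
After op 18 (push 7): stack=[7] mem=[0,7,0,0]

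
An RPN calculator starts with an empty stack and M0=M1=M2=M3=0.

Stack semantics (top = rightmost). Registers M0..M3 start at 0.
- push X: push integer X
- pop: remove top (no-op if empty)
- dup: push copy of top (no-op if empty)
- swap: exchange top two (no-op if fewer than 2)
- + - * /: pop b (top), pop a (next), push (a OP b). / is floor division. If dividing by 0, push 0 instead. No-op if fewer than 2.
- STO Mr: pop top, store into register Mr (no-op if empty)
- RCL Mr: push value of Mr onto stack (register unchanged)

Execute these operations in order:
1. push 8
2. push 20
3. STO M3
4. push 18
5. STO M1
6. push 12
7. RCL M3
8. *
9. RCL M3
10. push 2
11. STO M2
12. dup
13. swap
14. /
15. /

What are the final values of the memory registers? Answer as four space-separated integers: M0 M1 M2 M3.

Answer: 0 18 2 20

Derivation:
After op 1 (push 8): stack=[8] mem=[0,0,0,0]
After op 2 (push 20): stack=[8,20] mem=[0,0,0,0]
After op 3 (STO M3): stack=[8] mem=[0,0,0,20]
After op 4 (push 18): stack=[8,18] mem=[0,0,0,20]
After op 5 (STO M1): stack=[8] mem=[0,18,0,20]
After op 6 (push 12): stack=[8,12] mem=[0,18,0,20]
After op 7 (RCL M3): stack=[8,12,20] mem=[0,18,0,20]
After op 8 (*): stack=[8,240] mem=[0,18,0,20]
After op 9 (RCL M3): stack=[8,240,20] mem=[0,18,0,20]
After op 10 (push 2): stack=[8,240,20,2] mem=[0,18,0,20]
After op 11 (STO M2): stack=[8,240,20] mem=[0,18,2,20]
After op 12 (dup): stack=[8,240,20,20] mem=[0,18,2,20]
After op 13 (swap): stack=[8,240,20,20] mem=[0,18,2,20]
After op 14 (/): stack=[8,240,1] mem=[0,18,2,20]
After op 15 (/): stack=[8,240] mem=[0,18,2,20]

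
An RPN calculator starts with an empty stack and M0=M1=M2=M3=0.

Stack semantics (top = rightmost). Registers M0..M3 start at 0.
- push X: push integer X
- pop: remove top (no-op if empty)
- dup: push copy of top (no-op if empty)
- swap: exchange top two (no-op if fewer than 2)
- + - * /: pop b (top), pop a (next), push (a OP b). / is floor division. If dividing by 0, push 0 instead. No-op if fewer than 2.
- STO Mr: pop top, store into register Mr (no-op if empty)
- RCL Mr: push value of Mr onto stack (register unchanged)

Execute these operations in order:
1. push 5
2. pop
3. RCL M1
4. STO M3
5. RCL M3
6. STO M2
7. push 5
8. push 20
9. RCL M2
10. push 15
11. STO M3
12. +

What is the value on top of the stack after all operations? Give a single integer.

After op 1 (push 5): stack=[5] mem=[0,0,0,0]
After op 2 (pop): stack=[empty] mem=[0,0,0,0]
After op 3 (RCL M1): stack=[0] mem=[0,0,0,0]
After op 4 (STO M3): stack=[empty] mem=[0,0,0,0]
After op 5 (RCL M3): stack=[0] mem=[0,0,0,0]
After op 6 (STO M2): stack=[empty] mem=[0,0,0,0]
After op 7 (push 5): stack=[5] mem=[0,0,0,0]
After op 8 (push 20): stack=[5,20] mem=[0,0,0,0]
After op 9 (RCL M2): stack=[5,20,0] mem=[0,0,0,0]
After op 10 (push 15): stack=[5,20,0,15] mem=[0,0,0,0]
After op 11 (STO M3): stack=[5,20,0] mem=[0,0,0,15]
After op 12 (+): stack=[5,20] mem=[0,0,0,15]

Answer: 20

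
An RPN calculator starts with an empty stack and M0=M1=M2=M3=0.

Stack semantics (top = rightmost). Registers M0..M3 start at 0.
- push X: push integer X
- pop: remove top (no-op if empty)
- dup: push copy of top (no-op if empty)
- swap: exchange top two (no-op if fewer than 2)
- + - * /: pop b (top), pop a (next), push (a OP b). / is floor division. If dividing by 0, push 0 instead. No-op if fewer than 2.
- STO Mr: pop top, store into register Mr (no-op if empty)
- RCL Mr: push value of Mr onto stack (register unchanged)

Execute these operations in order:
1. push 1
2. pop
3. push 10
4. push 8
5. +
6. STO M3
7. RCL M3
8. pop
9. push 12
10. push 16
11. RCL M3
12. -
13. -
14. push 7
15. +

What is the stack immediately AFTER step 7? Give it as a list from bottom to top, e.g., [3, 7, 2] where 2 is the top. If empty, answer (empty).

After op 1 (push 1): stack=[1] mem=[0,0,0,0]
After op 2 (pop): stack=[empty] mem=[0,0,0,0]
After op 3 (push 10): stack=[10] mem=[0,0,0,0]
After op 4 (push 8): stack=[10,8] mem=[0,0,0,0]
After op 5 (+): stack=[18] mem=[0,0,0,0]
After op 6 (STO M3): stack=[empty] mem=[0,0,0,18]
After op 7 (RCL M3): stack=[18] mem=[0,0,0,18]

[18]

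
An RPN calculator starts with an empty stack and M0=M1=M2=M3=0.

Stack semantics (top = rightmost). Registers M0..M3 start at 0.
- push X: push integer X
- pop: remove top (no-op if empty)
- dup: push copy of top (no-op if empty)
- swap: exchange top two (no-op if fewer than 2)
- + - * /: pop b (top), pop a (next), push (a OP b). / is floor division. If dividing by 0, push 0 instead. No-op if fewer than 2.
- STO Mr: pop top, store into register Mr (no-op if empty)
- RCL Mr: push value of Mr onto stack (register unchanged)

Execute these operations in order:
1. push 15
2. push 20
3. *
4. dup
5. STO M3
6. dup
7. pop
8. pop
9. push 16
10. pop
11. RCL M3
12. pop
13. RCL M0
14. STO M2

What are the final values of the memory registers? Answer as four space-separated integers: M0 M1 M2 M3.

After op 1 (push 15): stack=[15] mem=[0,0,0,0]
After op 2 (push 20): stack=[15,20] mem=[0,0,0,0]
After op 3 (*): stack=[300] mem=[0,0,0,0]
After op 4 (dup): stack=[300,300] mem=[0,0,0,0]
After op 5 (STO M3): stack=[300] mem=[0,0,0,300]
After op 6 (dup): stack=[300,300] mem=[0,0,0,300]
After op 7 (pop): stack=[300] mem=[0,0,0,300]
After op 8 (pop): stack=[empty] mem=[0,0,0,300]
After op 9 (push 16): stack=[16] mem=[0,0,0,300]
After op 10 (pop): stack=[empty] mem=[0,0,0,300]
After op 11 (RCL M3): stack=[300] mem=[0,0,0,300]
After op 12 (pop): stack=[empty] mem=[0,0,0,300]
After op 13 (RCL M0): stack=[0] mem=[0,0,0,300]
After op 14 (STO M2): stack=[empty] mem=[0,0,0,300]

Answer: 0 0 0 300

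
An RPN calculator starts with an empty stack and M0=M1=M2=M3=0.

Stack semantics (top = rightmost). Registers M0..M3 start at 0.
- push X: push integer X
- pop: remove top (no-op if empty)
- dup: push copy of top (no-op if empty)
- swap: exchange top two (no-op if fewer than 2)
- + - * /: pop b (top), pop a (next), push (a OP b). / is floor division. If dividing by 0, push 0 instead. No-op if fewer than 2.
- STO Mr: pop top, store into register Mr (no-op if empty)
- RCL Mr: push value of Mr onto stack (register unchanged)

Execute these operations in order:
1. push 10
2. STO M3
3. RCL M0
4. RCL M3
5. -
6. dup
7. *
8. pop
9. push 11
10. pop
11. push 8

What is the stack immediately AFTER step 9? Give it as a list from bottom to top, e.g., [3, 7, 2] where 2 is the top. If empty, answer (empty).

After op 1 (push 10): stack=[10] mem=[0,0,0,0]
After op 2 (STO M3): stack=[empty] mem=[0,0,0,10]
After op 3 (RCL M0): stack=[0] mem=[0,0,0,10]
After op 4 (RCL M3): stack=[0,10] mem=[0,0,0,10]
After op 5 (-): stack=[-10] mem=[0,0,0,10]
After op 6 (dup): stack=[-10,-10] mem=[0,0,0,10]
After op 7 (*): stack=[100] mem=[0,0,0,10]
After op 8 (pop): stack=[empty] mem=[0,0,0,10]
After op 9 (push 11): stack=[11] mem=[0,0,0,10]

[11]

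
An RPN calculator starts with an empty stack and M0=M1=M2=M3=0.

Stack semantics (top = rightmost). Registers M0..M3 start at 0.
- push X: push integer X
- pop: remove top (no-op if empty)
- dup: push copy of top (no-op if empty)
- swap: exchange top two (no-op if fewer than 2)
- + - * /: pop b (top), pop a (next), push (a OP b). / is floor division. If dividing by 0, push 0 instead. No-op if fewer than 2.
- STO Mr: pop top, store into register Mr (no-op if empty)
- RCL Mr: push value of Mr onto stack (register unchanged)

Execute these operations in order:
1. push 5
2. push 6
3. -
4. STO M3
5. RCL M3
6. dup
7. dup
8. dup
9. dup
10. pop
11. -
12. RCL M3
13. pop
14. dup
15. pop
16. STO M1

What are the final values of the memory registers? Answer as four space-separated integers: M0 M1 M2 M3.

After op 1 (push 5): stack=[5] mem=[0,0,0,0]
After op 2 (push 6): stack=[5,6] mem=[0,0,0,0]
After op 3 (-): stack=[-1] mem=[0,0,0,0]
After op 4 (STO M3): stack=[empty] mem=[0,0,0,-1]
After op 5 (RCL M3): stack=[-1] mem=[0,0,0,-1]
After op 6 (dup): stack=[-1,-1] mem=[0,0,0,-1]
After op 7 (dup): stack=[-1,-1,-1] mem=[0,0,0,-1]
After op 8 (dup): stack=[-1,-1,-1,-1] mem=[0,0,0,-1]
After op 9 (dup): stack=[-1,-1,-1,-1,-1] mem=[0,0,0,-1]
After op 10 (pop): stack=[-1,-1,-1,-1] mem=[0,0,0,-1]
After op 11 (-): stack=[-1,-1,0] mem=[0,0,0,-1]
After op 12 (RCL M3): stack=[-1,-1,0,-1] mem=[0,0,0,-1]
After op 13 (pop): stack=[-1,-1,0] mem=[0,0,0,-1]
After op 14 (dup): stack=[-1,-1,0,0] mem=[0,0,0,-1]
After op 15 (pop): stack=[-1,-1,0] mem=[0,0,0,-1]
After op 16 (STO M1): stack=[-1,-1] mem=[0,0,0,-1]

Answer: 0 0 0 -1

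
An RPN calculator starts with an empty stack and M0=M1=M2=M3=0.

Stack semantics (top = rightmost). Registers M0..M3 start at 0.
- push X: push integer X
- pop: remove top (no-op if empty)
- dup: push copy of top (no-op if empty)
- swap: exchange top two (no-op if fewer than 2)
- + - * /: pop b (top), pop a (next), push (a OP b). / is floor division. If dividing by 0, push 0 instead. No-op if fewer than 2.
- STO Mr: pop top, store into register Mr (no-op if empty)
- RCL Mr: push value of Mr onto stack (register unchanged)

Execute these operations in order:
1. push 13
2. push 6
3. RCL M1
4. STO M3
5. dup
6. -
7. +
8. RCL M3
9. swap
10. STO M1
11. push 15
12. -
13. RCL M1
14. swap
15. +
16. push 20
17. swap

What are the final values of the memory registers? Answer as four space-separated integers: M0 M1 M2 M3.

Answer: 0 13 0 0

Derivation:
After op 1 (push 13): stack=[13] mem=[0,0,0,0]
After op 2 (push 6): stack=[13,6] mem=[0,0,0,0]
After op 3 (RCL M1): stack=[13,6,0] mem=[0,0,0,0]
After op 4 (STO M3): stack=[13,6] mem=[0,0,0,0]
After op 5 (dup): stack=[13,6,6] mem=[0,0,0,0]
After op 6 (-): stack=[13,0] mem=[0,0,0,0]
After op 7 (+): stack=[13] mem=[0,0,0,0]
After op 8 (RCL M3): stack=[13,0] mem=[0,0,0,0]
After op 9 (swap): stack=[0,13] mem=[0,0,0,0]
After op 10 (STO M1): stack=[0] mem=[0,13,0,0]
After op 11 (push 15): stack=[0,15] mem=[0,13,0,0]
After op 12 (-): stack=[-15] mem=[0,13,0,0]
After op 13 (RCL M1): stack=[-15,13] mem=[0,13,0,0]
After op 14 (swap): stack=[13,-15] mem=[0,13,0,0]
After op 15 (+): stack=[-2] mem=[0,13,0,0]
After op 16 (push 20): stack=[-2,20] mem=[0,13,0,0]
After op 17 (swap): stack=[20,-2] mem=[0,13,0,0]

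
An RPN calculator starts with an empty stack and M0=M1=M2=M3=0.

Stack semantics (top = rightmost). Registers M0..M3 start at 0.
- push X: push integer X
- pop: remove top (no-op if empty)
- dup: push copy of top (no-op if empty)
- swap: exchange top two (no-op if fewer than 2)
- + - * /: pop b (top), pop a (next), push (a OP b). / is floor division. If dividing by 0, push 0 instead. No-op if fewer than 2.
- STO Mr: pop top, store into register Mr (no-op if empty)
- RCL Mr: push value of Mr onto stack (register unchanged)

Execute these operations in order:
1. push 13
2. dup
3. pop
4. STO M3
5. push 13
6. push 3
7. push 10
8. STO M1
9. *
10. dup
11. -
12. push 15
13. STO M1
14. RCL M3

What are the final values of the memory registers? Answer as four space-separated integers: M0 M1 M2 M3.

After op 1 (push 13): stack=[13] mem=[0,0,0,0]
After op 2 (dup): stack=[13,13] mem=[0,0,0,0]
After op 3 (pop): stack=[13] mem=[0,0,0,0]
After op 4 (STO M3): stack=[empty] mem=[0,0,0,13]
After op 5 (push 13): stack=[13] mem=[0,0,0,13]
After op 6 (push 3): stack=[13,3] mem=[0,0,0,13]
After op 7 (push 10): stack=[13,3,10] mem=[0,0,0,13]
After op 8 (STO M1): stack=[13,3] mem=[0,10,0,13]
After op 9 (*): stack=[39] mem=[0,10,0,13]
After op 10 (dup): stack=[39,39] mem=[0,10,0,13]
After op 11 (-): stack=[0] mem=[0,10,0,13]
After op 12 (push 15): stack=[0,15] mem=[0,10,0,13]
After op 13 (STO M1): stack=[0] mem=[0,15,0,13]
After op 14 (RCL M3): stack=[0,13] mem=[0,15,0,13]

Answer: 0 15 0 13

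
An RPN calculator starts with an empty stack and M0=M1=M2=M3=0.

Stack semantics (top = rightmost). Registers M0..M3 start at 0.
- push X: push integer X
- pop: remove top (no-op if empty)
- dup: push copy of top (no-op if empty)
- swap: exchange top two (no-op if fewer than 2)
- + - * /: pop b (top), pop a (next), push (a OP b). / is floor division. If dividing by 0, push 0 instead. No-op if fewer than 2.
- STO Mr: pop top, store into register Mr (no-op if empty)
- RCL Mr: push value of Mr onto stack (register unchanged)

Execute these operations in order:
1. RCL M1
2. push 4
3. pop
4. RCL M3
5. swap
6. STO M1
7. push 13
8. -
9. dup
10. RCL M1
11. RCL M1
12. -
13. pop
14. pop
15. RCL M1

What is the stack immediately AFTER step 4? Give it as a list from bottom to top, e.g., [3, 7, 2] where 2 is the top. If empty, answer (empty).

After op 1 (RCL M1): stack=[0] mem=[0,0,0,0]
After op 2 (push 4): stack=[0,4] mem=[0,0,0,0]
After op 3 (pop): stack=[0] mem=[0,0,0,0]
After op 4 (RCL M3): stack=[0,0] mem=[0,0,0,0]

[0, 0]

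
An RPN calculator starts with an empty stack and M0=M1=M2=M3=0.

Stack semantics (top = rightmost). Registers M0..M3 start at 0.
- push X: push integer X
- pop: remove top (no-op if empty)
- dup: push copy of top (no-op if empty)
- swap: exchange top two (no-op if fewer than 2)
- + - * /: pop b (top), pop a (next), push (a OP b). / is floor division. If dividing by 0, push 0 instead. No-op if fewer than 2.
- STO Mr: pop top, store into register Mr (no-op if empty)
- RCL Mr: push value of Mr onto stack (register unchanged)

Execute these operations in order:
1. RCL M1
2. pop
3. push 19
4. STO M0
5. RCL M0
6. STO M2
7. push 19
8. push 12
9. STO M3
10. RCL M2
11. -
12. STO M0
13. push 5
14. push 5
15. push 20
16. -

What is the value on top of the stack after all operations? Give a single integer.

Answer: -15

Derivation:
After op 1 (RCL M1): stack=[0] mem=[0,0,0,0]
After op 2 (pop): stack=[empty] mem=[0,0,0,0]
After op 3 (push 19): stack=[19] mem=[0,0,0,0]
After op 4 (STO M0): stack=[empty] mem=[19,0,0,0]
After op 5 (RCL M0): stack=[19] mem=[19,0,0,0]
After op 6 (STO M2): stack=[empty] mem=[19,0,19,0]
After op 7 (push 19): stack=[19] mem=[19,0,19,0]
After op 8 (push 12): stack=[19,12] mem=[19,0,19,0]
After op 9 (STO M3): stack=[19] mem=[19,0,19,12]
After op 10 (RCL M2): stack=[19,19] mem=[19,0,19,12]
After op 11 (-): stack=[0] mem=[19,0,19,12]
After op 12 (STO M0): stack=[empty] mem=[0,0,19,12]
After op 13 (push 5): stack=[5] mem=[0,0,19,12]
After op 14 (push 5): stack=[5,5] mem=[0,0,19,12]
After op 15 (push 20): stack=[5,5,20] mem=[0,0,19,12]
After op 16 (-): stack=[5,-15] mem=[0,0,19,12]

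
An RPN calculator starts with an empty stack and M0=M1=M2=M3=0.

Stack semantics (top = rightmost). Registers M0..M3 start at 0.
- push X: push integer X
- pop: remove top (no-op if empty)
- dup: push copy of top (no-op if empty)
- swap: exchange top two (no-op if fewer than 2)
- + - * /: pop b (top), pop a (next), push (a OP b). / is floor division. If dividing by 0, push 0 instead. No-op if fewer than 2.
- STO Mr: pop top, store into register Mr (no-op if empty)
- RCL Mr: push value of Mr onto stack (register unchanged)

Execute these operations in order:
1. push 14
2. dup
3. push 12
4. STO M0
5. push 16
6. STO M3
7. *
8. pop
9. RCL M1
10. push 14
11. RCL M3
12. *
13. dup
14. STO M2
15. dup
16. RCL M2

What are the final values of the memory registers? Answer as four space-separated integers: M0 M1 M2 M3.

Answer: 12 0 224 16

Derivation:
After op 1 (push 14): stack=[14] mem=[0,0,0,0]
After op 2 (dup): stack=[14,14] mem=[0,0,0,0]
After op 3 (push 12): stack=[14,14,12] mem=[0,0,0,0]
After op 4 (STO M0): stack=[14,14] mem=[12,0,0,0]
After op 5 (push 16): stack=[14,14,16] mem=[12,0,0,0]
After op 6 (STO M3): stack=[14,14] mem=[12,0,0,16]
After op 7 (*): stack=[196] mem=[12,0,0,16]
After op 8 (pop): stack=[empty] mem=[12,0,0,16]
After op 9 (RCL M1): stack=[0] mem=[12,0,0,16]
After op 10 (push 14): stack=[0,14] mem=[12,0,0,16]
After op 11 (RCL M3): stack=[0,14,16] mem=[12,0,0,16]
After op 12 (*): stack=[0,224] mem=[12,0,0,16]
After op 13 (dup): stack=[0,224,224] mem=[12,0,0,16]
After op 14 (STO M2): stack=[0,224] mem=[12,0,224,16]
After op 15 (dup): stack=[0,224,224] mem=[12,0,224,16]
After op 16 (RCL M2): stack=[0,224,224,224] mem=[12,0,224,16]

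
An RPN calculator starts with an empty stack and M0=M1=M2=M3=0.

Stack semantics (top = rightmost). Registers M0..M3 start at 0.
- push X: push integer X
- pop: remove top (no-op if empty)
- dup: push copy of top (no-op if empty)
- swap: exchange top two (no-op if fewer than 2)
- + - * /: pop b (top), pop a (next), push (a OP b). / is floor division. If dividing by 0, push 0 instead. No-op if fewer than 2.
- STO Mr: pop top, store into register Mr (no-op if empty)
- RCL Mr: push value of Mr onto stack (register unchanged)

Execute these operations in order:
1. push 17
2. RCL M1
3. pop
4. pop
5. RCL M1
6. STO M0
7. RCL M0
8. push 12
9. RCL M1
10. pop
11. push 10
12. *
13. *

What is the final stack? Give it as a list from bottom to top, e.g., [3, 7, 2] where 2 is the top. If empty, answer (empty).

After op 1 (push 17): stack=[17] mem=[0,0,0,0]
After op 2 (RCL M1): stack=[17,0] mem=[0,0,0,0]
After op 3 (pop): stack=[17] mem=[0,0,0,0]
After op 4 (pop): stack=[empty] mem=[0,0,0,0]
After op 5 (RCL M1): stack=[0] mem=[0,0,0,0]
After op 6 (STO M0): stack=[empty] mem=[0,0,0,0]
After op 7 (RCL M0): stack=[0] mem=[0,0,0,0]
After op 8 (push 12): stack=[0,12] mem=[0,0,0,0]
After op 9 (RCL M1): stack=[0,12,0] mem=[0,0,0,0]
After op 10 (pop): stack=[0,12] mem=[0,0,0,0]
After op 11 (push 10): stack=[0,12,10] mem=[0,0,0,0]
After op 12 (*): stack=[0,120] mem=[0,0,0,0]
After op 13 (*): stack=[0] mem=[0,0,0,0]

Answer: [0]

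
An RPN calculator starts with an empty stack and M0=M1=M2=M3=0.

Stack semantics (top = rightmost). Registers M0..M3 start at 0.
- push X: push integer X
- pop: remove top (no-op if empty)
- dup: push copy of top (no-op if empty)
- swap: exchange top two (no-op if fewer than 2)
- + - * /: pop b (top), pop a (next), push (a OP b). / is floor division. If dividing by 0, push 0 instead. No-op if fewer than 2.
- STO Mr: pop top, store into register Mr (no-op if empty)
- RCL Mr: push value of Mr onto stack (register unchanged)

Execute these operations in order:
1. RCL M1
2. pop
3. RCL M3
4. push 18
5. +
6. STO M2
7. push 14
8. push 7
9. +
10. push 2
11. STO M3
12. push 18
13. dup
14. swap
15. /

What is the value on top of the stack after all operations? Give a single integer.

After op 1 (RCL M1): stack=[0] mem=[0,0,0,0]
After op 2 (pop): stack=[empty] mem=[0,0,0,0]
After op 3 (RCL M3): stack=[0] mem=[0,0,0,0]
After op 4 (push 18): stack=[0,18] mem=[0,0,0,0]
After op 5 (+): stack=[18] mem=[0,0,0,0]
After op 6 (STO M2): stack=[empty] mem=[0,0,18,0]
After op 7 (push 14): stack=[14] mem=[0,0,18,0]
After op 8 (push 7): stack=[14,7] mem=[0,0,18,0]
After op 9 (+): stack=[21] mem=[0,0,18,0]
After op 10 (push 2): stack=[21,2] mem=[0,0,18,0]
After op 11 (STO M3): stack=[21] mem=[0,0,18,2]
After op 12 (push 18): stack=[21,18] mem=[0,0,18,2]
After op 13 (dup): stack=[21,18,18] mem=[0,0,18,2]
After op 14 (swap): stack=[21,18,18] mem=[0,0,18,2]
After op 15 (/): stack=[21,1] mem=[0,0,18,2]

Answer: 1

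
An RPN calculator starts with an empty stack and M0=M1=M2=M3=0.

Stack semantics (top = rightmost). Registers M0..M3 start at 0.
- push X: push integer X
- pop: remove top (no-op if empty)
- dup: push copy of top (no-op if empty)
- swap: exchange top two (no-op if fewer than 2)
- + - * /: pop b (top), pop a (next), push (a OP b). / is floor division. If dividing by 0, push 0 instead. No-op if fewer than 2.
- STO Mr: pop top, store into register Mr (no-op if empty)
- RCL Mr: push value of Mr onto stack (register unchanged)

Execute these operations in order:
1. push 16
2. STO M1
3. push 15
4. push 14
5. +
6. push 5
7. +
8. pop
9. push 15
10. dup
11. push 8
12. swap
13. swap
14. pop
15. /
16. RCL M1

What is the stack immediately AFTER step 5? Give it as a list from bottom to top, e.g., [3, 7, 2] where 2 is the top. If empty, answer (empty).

After op 1 (push 16): stack=[16] mem=[0,0,0,0]
After op 2 (STO M1): stack=[empty] mem=[0,16,0,0]
After op 3 (push 15): stack=[15] mem=[0,16,0,0]
After op 4 (push 14): stack=[15,14] mem=[0,16,0,0]
After op 5 (+): stack=[29] mem=[0,16,0,0]

[29]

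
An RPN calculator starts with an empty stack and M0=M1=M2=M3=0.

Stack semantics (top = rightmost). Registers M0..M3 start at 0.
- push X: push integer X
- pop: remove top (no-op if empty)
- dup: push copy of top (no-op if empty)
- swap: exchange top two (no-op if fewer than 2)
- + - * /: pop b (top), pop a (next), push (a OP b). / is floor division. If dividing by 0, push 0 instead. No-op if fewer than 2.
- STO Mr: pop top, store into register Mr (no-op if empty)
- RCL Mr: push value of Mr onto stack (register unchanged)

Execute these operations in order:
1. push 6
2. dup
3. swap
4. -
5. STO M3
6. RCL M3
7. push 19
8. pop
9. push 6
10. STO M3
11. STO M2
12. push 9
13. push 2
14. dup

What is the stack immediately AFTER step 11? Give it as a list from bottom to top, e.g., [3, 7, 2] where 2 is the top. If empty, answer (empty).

After op 1 (push 6): stack=[6] mem=[0,0,0,0]
After op 2 (dup): stack=[6,6] mem=[0,0,0,0]
After op 3 (swap): stack=[6,6] mem=[0,0,0,0]
After op 4 (-): stack=[0] mem=[0,0,0,0]
After op 5 (STO M3): stack=[empty] mem=[0,0,0,0]
After op 6 (RCL M3): stack=[0] mem=[0,0,0,0]
After op 7 (push 19): stack=[0,19] mem=[0,0,0,0]
After op 8 (pop): stack=[0] mem=[0,0,0,0]
After op 9 (push 6): stack=[0,6] mem=[0,0,0,0]
After op 10 (STO M3): stack=[0] mem=[0,0,0,6]
After op 11 (STO M2): stack=[empty] mem=[0,0,0,6]

(empty)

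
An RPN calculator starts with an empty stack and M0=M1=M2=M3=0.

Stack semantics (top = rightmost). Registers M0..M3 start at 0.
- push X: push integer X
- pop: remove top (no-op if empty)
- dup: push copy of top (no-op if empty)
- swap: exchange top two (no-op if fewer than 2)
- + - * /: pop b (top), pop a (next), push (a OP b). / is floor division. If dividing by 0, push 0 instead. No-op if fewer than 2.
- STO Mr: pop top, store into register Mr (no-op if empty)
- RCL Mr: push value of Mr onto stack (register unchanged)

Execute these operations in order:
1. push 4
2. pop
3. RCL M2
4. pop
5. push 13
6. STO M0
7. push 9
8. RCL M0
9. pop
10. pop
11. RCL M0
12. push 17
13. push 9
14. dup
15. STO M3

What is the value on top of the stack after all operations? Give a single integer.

After op 1 (push 4): stack=[4] mem=[0,0,0,0]
After op 2 (pop): stack=[empty] mem=[0,0,0,0]
After op 3 (RCL M2): stack=[0] mem=[0,0,0,0]
After op 4 (pop): stack=[empty] mem=[0,0,0,0]
After op 5 (push 13): stack=[13] mem=[0,0,0,0]
After op 6 (STO M0): stack=[empty] mem=[13,0,0,0]
After op 7 (push 9): stack=[9] mem=[13,0,0,0]
After op 8 (RCL M0): stack=[9,13] mem=[13,0,0,0]
After op 9 (pop): stack=[9] mem=[13,0,0,0]
After op 10 (pop): stack=[empty] mem=[13,0,0,0]
After op 11 (RCL M0): stack=[13] mem=[13,0,0,0]
After op 12 (push 17): stack=[13,17] mem=[13,0,0,0]
After op 13 (push 9): stack=[13,17,9] mem=[13,0,0,0]
After op 14 (dup): stack=[13,17,9,9] mem=[13,0,0,0]
After op 15 (STO M3): stack=[13,17,9] mem=[13,0,0,9]

Answer: 9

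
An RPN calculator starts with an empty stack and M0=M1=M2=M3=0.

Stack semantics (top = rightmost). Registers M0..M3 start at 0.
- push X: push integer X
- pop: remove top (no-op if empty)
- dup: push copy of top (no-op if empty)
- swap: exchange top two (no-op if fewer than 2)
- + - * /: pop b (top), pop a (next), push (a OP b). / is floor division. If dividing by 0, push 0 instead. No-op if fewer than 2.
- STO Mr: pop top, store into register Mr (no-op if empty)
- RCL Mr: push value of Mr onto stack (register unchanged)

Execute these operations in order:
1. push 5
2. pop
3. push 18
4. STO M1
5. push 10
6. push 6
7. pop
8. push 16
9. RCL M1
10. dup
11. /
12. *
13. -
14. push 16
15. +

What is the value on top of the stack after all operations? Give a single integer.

Answer: 10

Derivation:
After op 1 (push 5): stack=[5] mem=[0,0,0,0]
After op 2 (pop): stack=[empty] mem=[0,0,0,0]
After op 3 (push 18): stack=[18] mem=[0,0,0,0]
After op 4 (STO M1): stack=[empty] mem=[0,18,0,0]
After op 5 (push 10): stack=[10] mem=[0,18,0,0]
After op 6 (push 6): stack=[10,6] mem=[0,18,0,0]
After op 7 (pop): stack=[10] mem=[0,18,0,0]
After op 8 (push 16): stack=[10,16] mem=[0,18,0,0]
After op 9 (RCL M1): stack=[10,16,18] mem=[0,18,0,0]
After op 10 (dup): stack=[10,16,18,18] mem=[0,18,0,0]
After op 11 (/): stack=[10,16,1] mem=[0,18,0,0]
After op 12 (*): stack=[10,16] mem=[0,18,0,0]
After op 13 (-): stack=[-6] mem=[0,18,0,0]
After op 14 (push 16): stack=[-6,16] mem=[0,18,0,0]
After op 15 (+): stack=[10] mem=[0,18,0,0]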